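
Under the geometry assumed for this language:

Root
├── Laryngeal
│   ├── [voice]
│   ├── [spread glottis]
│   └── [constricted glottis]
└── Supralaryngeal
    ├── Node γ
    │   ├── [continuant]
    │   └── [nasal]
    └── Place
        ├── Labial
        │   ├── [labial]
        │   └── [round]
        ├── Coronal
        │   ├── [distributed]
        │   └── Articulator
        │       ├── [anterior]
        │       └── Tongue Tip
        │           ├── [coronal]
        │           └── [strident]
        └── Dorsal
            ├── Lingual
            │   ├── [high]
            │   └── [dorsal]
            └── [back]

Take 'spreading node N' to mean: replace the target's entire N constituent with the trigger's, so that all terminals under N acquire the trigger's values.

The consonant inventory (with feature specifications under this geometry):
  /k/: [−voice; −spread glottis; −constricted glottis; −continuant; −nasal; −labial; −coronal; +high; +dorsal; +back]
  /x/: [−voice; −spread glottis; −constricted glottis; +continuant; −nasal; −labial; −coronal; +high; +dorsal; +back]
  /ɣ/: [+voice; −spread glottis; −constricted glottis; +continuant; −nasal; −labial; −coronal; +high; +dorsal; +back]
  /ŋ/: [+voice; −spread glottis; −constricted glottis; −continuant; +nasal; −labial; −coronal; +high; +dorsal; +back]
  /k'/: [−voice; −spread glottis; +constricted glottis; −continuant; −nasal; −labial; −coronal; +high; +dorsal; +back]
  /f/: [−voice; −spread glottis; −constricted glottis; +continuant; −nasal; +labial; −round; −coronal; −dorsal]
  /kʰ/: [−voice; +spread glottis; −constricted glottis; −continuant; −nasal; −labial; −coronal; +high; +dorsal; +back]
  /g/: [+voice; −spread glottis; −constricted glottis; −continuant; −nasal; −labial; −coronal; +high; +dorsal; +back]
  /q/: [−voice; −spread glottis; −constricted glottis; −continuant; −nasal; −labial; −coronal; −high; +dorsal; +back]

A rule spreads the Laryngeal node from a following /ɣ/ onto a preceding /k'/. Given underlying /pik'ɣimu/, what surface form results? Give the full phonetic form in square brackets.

Laryngeal immediately or transitively dominates [voice], [spread glottis], [constricted glottis].
The target acquires /ɣ/'s values for everything under Laryngeal — [+voice], [−spread glottis], [−constricted glottis] — while keeping its own [continuant], [nasal], [labial], ….
Among the inventory, only /g/ has exactly this specification, giving the surface form [pigɣimu].

[pigɣimu]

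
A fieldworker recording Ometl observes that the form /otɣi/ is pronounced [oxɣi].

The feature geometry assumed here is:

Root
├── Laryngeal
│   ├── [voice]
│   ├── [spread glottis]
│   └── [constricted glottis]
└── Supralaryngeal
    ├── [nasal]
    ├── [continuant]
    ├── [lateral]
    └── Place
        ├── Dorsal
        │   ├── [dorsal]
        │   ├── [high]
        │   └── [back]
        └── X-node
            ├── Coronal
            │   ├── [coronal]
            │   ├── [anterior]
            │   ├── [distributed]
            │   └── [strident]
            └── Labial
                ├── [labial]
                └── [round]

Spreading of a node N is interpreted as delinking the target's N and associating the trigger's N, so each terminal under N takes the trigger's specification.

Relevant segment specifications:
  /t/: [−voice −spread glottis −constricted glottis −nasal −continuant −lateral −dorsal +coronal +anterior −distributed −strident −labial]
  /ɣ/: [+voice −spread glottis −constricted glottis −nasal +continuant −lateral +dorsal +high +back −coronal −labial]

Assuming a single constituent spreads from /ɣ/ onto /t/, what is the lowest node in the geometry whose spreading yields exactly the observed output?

Feature comparison: [continuant], [coronal], [anterior], [distributed], [strident], [dorsal], [high], [back] differ between /t/ and [x]; the remaining terminals match.
The smallest constituent containing every changed terminal is Supralaryngeal — each of its daughters lacks at least one of the affected features.
Spreading Supralaryngeal from /ɣ/ overwrites each of those terminals with /ɣ/'s values, yielding exactly [x].
[voice] — on which /ɣ/ differs from /t/ — is unchanged, so Root cannot have spread; the constituent is no larger than Supralaryngeal.

Supralaryngeal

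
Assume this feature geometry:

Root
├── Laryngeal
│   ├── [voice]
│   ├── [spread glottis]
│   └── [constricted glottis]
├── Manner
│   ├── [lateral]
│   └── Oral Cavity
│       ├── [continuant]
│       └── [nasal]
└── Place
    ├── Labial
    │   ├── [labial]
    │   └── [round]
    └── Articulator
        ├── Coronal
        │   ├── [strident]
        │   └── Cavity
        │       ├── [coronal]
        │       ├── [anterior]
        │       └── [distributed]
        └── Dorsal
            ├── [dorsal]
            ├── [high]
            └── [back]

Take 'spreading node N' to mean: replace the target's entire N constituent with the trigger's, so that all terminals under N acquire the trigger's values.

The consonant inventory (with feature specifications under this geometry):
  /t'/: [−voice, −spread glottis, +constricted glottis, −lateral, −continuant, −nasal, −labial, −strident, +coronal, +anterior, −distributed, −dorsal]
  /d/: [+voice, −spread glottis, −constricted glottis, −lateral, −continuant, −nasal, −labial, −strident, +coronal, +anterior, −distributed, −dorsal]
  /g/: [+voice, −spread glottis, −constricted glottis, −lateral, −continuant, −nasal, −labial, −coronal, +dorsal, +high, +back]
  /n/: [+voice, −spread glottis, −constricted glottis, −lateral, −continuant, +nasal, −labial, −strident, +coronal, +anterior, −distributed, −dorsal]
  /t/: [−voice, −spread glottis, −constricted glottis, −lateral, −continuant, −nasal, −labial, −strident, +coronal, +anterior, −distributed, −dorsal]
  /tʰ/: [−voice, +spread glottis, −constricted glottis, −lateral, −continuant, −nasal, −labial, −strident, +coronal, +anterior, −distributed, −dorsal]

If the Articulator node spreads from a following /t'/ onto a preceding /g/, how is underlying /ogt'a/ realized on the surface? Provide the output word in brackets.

Terminals under Articulator in this geometry: [strident], [coronal], [anterior], [distributed], [dorsal], [high], [back].
After delinking /g/'s Articulator and linking /t'/'s, the affected terminals become [−strident], [+coronal], [+anterior], [−distributed], [−dorsal]; [voice], [spread glottis], [constricted glottis], … (outside Articulator) are retained from /g/.
Among the inventory, only /d/ has exactly this specification, giving the surface form [odt'a].

[odt'a]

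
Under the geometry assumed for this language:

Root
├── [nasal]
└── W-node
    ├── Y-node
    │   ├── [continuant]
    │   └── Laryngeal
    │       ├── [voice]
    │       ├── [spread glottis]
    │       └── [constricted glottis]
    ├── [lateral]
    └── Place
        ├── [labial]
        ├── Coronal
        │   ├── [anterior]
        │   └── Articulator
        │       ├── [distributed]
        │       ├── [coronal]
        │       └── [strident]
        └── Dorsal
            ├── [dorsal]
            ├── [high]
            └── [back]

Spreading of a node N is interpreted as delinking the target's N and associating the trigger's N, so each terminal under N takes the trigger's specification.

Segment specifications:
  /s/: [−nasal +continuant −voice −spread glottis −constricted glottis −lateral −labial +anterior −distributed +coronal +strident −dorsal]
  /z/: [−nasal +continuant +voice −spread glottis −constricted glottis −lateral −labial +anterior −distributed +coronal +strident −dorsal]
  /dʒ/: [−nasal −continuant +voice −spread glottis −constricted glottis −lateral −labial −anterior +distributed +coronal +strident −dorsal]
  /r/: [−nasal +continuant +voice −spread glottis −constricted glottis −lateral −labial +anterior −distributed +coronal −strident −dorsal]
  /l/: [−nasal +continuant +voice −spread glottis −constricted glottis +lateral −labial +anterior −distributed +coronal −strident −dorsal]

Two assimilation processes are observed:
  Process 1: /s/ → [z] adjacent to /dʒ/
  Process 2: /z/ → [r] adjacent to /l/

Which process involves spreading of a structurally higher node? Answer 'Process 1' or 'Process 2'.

Process 1

In Process 1, [voice] changes, so the minimal spreading node is [voice] at depth 4.
Process 2: the feature that changes is [strident]; the minimal node is [strident] (depth 5).
Depth 4 < depth 5; Process 1 involves the structurally higher constituent [voice].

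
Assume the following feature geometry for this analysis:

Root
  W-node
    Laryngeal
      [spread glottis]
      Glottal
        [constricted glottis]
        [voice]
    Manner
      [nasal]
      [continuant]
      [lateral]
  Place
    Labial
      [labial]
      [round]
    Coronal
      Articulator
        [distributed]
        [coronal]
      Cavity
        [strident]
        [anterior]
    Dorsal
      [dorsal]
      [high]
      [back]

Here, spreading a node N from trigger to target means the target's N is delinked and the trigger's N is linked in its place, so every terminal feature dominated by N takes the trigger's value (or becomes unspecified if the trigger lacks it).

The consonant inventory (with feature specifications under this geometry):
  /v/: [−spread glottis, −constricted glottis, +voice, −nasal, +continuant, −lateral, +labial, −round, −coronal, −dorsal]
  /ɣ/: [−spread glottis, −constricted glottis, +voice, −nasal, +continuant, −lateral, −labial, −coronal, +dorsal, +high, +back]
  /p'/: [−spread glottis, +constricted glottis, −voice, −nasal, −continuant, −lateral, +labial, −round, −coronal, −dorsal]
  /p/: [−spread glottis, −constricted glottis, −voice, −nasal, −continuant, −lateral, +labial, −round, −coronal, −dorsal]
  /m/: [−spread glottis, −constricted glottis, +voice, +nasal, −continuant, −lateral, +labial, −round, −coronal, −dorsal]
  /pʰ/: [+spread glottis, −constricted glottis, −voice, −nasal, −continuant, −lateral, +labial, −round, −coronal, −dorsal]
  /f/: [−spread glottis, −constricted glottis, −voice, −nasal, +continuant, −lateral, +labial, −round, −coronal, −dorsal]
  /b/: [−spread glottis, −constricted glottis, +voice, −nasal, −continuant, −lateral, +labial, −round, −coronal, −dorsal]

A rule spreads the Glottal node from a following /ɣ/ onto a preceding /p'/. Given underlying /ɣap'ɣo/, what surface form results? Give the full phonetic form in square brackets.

[ɣabɣo]

The Glottal node dominates the terminals [constricted glottis], [voice].
Spreading Glottal from /ɣ/ onto /p'/ replaces those values with /ɣ/'s: [−constricted glottis], [+voice]. Features outside Glottal ([spread glottis], [nasal], [continuant], …) stay as in /p'/.
The resulting bundle matches /b/ in the inventory; substituting it for /p'/ gives [ɣabɣo].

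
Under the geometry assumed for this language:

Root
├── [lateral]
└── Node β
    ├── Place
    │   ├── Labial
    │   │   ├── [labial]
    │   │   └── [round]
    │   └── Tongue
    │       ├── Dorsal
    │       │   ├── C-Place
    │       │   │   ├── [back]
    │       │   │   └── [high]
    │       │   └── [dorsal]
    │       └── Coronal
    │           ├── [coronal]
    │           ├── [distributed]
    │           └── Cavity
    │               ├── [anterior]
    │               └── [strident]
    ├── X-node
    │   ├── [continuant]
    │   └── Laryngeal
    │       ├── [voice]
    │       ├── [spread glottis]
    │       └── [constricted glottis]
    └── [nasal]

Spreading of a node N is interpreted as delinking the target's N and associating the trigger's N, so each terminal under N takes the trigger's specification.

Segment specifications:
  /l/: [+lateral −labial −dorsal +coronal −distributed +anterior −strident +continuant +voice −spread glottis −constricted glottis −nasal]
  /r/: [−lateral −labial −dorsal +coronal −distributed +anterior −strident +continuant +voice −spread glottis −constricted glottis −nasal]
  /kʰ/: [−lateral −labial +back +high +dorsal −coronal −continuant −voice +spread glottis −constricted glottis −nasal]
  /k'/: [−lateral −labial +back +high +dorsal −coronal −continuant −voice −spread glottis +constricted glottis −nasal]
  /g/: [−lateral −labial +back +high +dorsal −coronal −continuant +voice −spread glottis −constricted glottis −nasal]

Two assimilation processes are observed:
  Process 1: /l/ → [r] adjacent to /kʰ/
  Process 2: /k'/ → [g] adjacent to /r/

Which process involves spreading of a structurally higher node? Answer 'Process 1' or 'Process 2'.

In Process 1, [lateral] changes, so the minimal spreading node is [lateral] at depth 1.
Process 2: the features that change are [voice], [constricted glottis]; the minimal node is Laryngeal (depth 3).
[lateral] is closer to Root than Laryngeal, so Process 1 spreads the higher node.

Process 1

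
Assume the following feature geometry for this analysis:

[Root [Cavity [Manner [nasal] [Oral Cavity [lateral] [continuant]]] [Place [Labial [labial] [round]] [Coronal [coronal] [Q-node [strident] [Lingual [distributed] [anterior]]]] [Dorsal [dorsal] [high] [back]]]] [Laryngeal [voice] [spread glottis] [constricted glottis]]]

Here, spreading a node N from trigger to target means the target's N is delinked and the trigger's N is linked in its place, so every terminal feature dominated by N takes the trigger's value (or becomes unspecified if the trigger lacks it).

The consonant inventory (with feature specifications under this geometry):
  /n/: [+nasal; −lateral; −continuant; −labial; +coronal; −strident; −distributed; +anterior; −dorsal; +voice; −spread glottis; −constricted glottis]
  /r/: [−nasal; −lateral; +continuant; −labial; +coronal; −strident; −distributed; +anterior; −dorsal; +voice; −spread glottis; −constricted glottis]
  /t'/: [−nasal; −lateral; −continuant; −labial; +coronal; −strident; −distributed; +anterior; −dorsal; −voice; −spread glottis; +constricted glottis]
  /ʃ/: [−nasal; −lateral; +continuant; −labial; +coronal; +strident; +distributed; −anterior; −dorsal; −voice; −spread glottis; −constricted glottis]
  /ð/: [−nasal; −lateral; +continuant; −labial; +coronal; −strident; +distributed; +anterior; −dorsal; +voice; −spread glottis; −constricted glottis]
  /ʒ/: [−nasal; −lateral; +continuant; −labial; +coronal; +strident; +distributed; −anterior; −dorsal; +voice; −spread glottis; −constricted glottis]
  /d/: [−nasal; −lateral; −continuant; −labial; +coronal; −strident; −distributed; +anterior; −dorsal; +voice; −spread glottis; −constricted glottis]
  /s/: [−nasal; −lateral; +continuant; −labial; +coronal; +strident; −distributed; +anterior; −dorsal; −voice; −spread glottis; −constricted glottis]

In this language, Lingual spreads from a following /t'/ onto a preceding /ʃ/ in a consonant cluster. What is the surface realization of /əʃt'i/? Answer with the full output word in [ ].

[əst'i]

The Lingual node dominates the terminals [distributed], [anterior].
The target acquires /t'/'s values for everything under Lingual — [−distributed], [+anterior] — while keeping its own [nasal], [lateral], [continuant], ….
This feature bundle is that of [s], so /əʃt'i/ surfaces as [əst'i].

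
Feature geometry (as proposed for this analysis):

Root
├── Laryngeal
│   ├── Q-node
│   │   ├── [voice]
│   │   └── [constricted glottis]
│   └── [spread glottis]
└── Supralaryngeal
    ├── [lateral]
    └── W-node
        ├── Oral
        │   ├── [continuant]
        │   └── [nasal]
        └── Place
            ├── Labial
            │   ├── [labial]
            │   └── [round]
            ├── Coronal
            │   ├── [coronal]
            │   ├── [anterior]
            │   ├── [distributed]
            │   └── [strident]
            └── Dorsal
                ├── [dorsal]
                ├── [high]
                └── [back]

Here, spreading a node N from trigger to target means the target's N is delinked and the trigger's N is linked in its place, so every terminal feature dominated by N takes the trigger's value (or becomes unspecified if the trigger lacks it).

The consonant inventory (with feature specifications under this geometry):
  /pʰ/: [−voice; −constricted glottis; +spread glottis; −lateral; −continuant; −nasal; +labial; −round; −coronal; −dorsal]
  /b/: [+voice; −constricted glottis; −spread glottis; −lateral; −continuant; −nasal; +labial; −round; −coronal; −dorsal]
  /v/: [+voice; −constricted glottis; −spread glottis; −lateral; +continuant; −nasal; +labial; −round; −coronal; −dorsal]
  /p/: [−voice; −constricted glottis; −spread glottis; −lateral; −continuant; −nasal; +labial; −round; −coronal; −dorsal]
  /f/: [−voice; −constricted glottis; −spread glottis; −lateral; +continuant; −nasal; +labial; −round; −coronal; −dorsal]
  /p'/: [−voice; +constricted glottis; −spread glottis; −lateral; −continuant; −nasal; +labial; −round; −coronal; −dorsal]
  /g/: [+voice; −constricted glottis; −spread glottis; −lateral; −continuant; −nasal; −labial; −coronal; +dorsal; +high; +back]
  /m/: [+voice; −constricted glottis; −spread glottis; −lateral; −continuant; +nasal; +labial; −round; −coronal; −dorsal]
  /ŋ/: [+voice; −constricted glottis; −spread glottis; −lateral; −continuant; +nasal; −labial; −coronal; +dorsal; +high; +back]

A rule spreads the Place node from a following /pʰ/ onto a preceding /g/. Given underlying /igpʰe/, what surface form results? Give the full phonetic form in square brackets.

Place immediately or transitively dominates [labial], [round], [coronal], [anterior], [distributed], [strident], [dorsal], [high], [back].
Spreading Place from /pʰ/ onto /g/ replaces those values with /pʰ/'s: [+labial], [−round], [−coronal], [−dorsal]. Features outside Place ([voice], [constricted glottis], [spread glottis], …) stay as in /g/.
Among the inventory, only /b/ has exactly this specification, giving the surface form [ibpʰe].

[ibpʰe]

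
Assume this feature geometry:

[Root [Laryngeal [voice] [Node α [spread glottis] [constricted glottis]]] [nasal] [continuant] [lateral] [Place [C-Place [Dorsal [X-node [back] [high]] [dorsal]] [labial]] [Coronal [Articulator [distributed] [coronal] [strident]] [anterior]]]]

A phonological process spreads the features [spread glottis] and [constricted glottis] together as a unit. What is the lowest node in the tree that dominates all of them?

[spread glottis] is immediately dominated by Node α.
[constricted glottis] is immediately dominated by Node α.
These paths first converge at Node α; no daughter of Node α dominates all 2 features, so Node α is the minimal constituent.

Node α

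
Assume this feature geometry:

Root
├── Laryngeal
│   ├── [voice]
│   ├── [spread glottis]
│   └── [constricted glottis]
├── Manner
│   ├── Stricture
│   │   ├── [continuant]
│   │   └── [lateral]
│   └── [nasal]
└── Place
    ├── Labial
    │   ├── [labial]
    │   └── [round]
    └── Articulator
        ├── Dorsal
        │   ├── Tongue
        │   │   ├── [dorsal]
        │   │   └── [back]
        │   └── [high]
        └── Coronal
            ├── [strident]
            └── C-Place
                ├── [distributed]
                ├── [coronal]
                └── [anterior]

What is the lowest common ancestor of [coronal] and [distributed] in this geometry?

[coronal]: Root > Place > Articulator > Coronal > C-Place > [coronal].
[distributed]: Root > Place > Articulator > Coronal > C-Place > [distributed].
These paths first converge at C-Place; no daughter of C-Place dominates all 2 features, so C-Place is the minimal constituent.

C-Place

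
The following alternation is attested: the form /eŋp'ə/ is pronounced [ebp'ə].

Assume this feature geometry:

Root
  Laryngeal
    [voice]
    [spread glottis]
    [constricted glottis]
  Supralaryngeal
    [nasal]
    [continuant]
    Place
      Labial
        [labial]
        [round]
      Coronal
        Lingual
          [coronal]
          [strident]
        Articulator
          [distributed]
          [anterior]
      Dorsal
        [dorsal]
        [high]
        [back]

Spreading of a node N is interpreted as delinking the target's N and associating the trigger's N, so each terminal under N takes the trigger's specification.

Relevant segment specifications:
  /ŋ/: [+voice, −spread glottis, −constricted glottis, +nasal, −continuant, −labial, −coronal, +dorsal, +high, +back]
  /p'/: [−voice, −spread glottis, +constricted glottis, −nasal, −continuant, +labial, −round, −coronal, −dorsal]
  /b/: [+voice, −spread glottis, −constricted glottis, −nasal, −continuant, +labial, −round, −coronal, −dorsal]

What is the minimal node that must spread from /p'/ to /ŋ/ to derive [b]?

The alternation /ŋ/ → [b] changes [nasal], [labial], [round], [dorsal], [high], [back] and nothing else.
In this geometry the lowest node dominating all of them is Supralaryngeal: every daughter of Supralaryngeal dominates only a proper subset, so no lower node suffices.
Spreading Supralaryngeal from /p'/ overwrites each of those terminals with /p'/'s values, yielding exactly [b].
[constricted glottis], [voice] — on which /p'/ differs from /ŋ/ — are unchanged, so Root cannot have spread; the constituent is no larger than Supralaryngeal.

Supralaryngeal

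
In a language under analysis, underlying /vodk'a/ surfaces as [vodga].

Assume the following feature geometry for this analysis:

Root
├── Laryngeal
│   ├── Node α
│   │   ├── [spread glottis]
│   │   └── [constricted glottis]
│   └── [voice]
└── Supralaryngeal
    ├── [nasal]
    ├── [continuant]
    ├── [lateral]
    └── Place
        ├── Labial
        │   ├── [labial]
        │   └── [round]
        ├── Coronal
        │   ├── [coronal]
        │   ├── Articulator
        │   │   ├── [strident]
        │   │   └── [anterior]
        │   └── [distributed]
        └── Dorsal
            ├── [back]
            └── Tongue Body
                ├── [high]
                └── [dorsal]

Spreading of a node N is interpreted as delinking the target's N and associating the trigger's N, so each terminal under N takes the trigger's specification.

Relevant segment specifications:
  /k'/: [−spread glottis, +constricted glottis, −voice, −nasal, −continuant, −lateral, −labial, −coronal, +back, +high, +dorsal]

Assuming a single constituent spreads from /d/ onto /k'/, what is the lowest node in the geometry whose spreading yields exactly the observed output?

The alternation /k'/ → [g] changes [voice], [constricted glottis] and nothing else.
Tracing each changed feature up the tree, the paths first meet at Laryngeal; any lower node misses at least one of them.
Delinking /k'/'s Laryngeal and associating /d/'s Laryngeal gives precisely the feature bundle of [g].
[coronal], [dorsal] — on which /d/ differs from /k'/ — are unchanged, so Root cannot have spread; the constituent is no larger than Laryngeal.

Laryngeal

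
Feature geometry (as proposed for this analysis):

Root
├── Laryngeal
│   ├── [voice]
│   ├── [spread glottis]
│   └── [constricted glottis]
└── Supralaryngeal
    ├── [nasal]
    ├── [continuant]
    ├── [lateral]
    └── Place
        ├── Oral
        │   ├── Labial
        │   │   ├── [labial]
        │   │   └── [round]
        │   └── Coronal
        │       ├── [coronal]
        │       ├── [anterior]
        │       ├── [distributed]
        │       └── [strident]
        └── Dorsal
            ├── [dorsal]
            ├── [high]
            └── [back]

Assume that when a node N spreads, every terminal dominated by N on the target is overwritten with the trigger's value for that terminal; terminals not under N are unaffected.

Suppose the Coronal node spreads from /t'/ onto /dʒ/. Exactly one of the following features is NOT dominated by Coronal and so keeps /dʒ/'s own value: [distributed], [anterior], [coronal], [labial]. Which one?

[labial]

Under this geometry, Coronal contains [coronal], [anterior], [distributed], [strident].
Of the listed options, [distributed], [anterior], [coronal] are among these and would be overwritten by spreading Coronal.
[labial] is not within the Coronal subtree (it hangs from Labial), so /dʒ/'s [labial] value survives.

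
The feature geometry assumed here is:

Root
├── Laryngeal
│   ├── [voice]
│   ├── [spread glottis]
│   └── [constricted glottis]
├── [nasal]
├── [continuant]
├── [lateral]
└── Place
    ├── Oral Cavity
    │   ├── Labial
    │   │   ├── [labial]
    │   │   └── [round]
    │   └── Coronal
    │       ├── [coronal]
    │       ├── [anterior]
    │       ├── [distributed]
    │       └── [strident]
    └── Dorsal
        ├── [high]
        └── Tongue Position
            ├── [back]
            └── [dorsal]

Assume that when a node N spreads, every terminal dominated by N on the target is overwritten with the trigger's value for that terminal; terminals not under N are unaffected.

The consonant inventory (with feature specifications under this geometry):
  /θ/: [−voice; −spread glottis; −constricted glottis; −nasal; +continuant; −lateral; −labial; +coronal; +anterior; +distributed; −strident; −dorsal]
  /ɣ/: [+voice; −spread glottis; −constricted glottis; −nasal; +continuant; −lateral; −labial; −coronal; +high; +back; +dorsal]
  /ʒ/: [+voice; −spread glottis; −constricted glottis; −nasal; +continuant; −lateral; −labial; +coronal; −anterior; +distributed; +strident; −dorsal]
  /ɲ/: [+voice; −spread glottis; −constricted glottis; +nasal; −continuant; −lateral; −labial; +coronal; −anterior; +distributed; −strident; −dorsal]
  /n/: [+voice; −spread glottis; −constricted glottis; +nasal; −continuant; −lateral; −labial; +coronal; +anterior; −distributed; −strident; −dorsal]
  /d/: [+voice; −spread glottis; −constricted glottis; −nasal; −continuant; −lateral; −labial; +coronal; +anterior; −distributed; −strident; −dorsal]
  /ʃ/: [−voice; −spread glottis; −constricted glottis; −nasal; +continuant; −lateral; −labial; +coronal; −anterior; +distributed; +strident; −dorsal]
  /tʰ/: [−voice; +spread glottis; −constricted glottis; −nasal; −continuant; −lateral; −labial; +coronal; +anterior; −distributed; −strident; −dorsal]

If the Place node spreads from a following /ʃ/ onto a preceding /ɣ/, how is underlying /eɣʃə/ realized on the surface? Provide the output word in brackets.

The Place node dominates the terminals [labial], [round], [coronal], [anterior], [distributed], [strident], [high], [back], [dorsal].
The target acquires /ʃ/'s values for everything under Place — [−labial], [+coronal], [−anterior], [+distributed], [+strident], [−dorsal] — while keeping its own [voice], [spread glottis], [constricted glottis], ….
This feature bundle is that of [ʒ], so /eɣʃə/ surfaces as [eʒʃə].

[eʒʃə]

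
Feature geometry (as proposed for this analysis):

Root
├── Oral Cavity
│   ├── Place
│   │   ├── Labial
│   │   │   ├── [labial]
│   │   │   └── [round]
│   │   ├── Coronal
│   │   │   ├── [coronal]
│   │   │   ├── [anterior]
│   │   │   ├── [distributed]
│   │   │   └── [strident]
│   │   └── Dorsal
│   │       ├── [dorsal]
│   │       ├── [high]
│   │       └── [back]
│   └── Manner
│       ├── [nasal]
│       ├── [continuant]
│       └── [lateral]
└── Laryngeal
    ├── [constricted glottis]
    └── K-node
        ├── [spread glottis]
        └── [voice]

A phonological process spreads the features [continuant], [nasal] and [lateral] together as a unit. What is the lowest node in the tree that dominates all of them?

Manner

[continuant] is immediately dominated by Manner.
[nasal] is immediately dominated by Manner.
[lateral] is immediately dominated by Manner.
These paths first converge at Manner; no daughter of Manner dominates all 3 features, so Manner is the minimal constituent.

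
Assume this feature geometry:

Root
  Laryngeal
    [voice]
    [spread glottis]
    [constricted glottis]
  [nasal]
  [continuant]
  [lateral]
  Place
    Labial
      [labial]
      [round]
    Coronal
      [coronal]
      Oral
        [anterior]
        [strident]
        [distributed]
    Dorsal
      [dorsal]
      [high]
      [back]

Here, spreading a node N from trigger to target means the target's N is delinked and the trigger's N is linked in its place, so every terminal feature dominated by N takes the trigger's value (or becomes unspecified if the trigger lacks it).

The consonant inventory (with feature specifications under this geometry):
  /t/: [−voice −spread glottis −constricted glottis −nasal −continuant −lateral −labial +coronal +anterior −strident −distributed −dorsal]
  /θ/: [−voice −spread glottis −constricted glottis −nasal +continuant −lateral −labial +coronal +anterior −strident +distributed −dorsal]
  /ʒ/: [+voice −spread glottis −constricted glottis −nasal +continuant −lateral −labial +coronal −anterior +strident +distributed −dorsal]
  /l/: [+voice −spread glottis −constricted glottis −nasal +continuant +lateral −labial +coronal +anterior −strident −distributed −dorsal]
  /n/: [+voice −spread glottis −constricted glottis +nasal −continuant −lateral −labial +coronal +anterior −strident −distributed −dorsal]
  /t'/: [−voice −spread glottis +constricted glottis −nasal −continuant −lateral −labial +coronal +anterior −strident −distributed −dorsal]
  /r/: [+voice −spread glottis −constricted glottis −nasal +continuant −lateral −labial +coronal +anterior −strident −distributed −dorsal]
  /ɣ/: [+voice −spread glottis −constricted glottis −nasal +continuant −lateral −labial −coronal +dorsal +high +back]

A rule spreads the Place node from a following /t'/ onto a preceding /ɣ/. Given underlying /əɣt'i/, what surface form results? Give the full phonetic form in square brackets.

[ərt'i]

Place immediately or transitively dominates [labial], [round], [coronal], [anterior], [strident], [distributed], [dorsal], [high], [back].
The target acquires /t'/'s values for everything under Place — [−labial], [+coronal], [+anterior], [−strident], [−distributed], [−dorsal] — while keeping its own [voice], [spread glottis], [constricted glottis], ….
The resulting bundle matches /r/ in the inventory; substituting it for /ɣ/ gives [ərt'i].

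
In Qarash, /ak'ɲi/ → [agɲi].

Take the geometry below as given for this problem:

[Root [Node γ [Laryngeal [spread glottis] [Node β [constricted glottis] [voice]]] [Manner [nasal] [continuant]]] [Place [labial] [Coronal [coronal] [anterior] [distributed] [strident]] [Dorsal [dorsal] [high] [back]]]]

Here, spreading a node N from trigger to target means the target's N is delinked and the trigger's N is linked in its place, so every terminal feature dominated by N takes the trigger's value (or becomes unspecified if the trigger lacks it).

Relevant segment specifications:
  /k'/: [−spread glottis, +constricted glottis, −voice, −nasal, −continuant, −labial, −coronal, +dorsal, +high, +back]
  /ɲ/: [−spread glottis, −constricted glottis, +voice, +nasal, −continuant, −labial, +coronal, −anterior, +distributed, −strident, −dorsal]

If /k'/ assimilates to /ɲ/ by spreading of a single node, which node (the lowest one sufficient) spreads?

Node β

Feature comparison: [voice], [constricted glottis] differ between /k'/ and [g]; the remaining terminals match.
These terminals are all dominated by Node β, and no proper subconstituent of Node β covers them all; Node β is their lowest common ancestor.
If Node β spreads, every terminal under it takes /ɲ/'s value, producing [g] as observed.
Features on which the two segments disagree outside Node β, such as [coronal], [nasal], are unchanged — nothing dominating them spread, and Node β is the minimal sufficient constituent.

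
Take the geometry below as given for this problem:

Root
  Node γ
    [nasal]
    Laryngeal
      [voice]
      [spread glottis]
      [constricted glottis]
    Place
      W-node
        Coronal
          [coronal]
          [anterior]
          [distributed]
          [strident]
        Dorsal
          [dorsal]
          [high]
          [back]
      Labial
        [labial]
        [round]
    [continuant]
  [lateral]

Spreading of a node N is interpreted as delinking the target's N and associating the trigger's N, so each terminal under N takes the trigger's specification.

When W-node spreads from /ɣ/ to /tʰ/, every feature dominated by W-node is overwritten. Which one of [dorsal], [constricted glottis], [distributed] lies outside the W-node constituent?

[constricted glottis]

Under this geometry, W-node contains [coronal], [anterior], [distributed], [strident], [dorsal], [high], [back].
[dorsal], [distributed] all lie under W-node, so they are overwritten when W-node spreads.
[constricted glottis] attaches under Laryngeal, not under W-node, so /tʰ/ retains its own value for [constricted glottis].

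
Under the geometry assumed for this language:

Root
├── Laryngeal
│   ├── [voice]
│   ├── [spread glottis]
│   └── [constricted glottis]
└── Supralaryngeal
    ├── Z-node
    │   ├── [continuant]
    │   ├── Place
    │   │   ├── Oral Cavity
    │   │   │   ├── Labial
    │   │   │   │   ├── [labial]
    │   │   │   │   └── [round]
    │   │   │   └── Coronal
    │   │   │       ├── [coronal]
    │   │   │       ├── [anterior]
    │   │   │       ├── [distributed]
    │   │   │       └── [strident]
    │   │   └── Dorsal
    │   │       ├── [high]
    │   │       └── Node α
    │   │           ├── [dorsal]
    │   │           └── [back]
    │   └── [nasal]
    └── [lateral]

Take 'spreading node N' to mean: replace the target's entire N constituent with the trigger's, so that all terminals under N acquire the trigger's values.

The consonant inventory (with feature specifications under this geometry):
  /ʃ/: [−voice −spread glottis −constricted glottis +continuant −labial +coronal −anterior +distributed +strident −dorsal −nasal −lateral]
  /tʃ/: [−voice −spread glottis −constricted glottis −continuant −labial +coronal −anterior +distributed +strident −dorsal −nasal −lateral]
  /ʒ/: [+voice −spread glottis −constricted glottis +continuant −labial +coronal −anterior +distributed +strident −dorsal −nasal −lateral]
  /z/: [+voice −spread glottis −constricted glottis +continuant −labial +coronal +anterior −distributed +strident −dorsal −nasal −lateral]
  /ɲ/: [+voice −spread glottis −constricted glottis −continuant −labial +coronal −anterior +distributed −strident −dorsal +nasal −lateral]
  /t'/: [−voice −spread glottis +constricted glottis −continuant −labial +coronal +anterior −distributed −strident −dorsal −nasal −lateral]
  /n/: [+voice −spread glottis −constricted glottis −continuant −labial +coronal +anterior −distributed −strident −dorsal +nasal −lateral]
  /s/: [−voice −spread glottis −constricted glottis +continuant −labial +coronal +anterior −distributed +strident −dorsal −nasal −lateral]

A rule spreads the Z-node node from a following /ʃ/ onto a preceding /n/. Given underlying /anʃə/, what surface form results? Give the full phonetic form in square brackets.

[aʒʃə]

Z-node immediately or transitively dominates [continuant], [labial], [round], [coronal], [anterior], [distributed], [strident], [high], [dorsal], [back], [nasal].
After delinking /n/'s Z-node and linking /ʃ/'s, the affected terminals become [+continuant], [−labial], [+coronal], [−anterior], [+distributed], [+strident], [−dorsal], [−nasal]; [voice], [spread glottis], [constricted glottis], … (outside Z-node) are retained from /n/.
Among the inventory, only /ʒ/ has exactly this specification, giving the surface form [aʒʃə].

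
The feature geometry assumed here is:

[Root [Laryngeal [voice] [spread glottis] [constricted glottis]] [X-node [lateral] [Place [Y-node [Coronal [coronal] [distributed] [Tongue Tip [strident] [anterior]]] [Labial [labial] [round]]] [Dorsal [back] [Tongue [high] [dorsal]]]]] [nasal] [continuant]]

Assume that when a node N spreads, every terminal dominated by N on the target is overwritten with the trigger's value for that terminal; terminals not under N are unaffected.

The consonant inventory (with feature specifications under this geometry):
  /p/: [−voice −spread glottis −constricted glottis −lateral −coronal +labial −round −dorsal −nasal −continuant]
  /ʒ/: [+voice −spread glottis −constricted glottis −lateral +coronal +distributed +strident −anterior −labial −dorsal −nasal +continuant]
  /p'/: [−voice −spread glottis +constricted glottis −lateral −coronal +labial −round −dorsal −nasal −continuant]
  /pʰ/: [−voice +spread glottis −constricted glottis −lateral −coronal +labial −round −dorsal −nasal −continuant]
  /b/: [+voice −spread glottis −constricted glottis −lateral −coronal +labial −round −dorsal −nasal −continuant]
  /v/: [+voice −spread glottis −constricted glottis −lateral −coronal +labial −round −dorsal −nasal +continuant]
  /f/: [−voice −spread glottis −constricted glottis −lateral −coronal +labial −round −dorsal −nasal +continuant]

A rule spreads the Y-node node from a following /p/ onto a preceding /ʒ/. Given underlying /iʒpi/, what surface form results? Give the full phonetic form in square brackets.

Terminals under Y-node in this geometry: [coronal], [distributed], [strident], [anterior], [labial], [round].
The target acquires /p/'s values for everything under Y-node — [−coronal], [+labial], [−round] — while keeping its own [voice], [spread glottis], [constricted glottis], ….
The resulting bundle matches /v/ in the inventory; substituting it for /ʒ/ gives [ivpi].

[ivpi]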